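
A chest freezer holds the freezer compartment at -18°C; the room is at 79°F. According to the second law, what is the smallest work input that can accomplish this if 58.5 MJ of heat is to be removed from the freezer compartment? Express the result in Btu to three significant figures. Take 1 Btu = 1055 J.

9590 Btu

In absolute terms T_C = 255.15 K and T_H = 299.26 K, so ΔT = 44.11 K.
The reversible limit is COP_R = T_C/ΔT = 5.784, so W_min = Q_C/COP = Q_C·ΔT/T_C.
W_min = 58.50 × 44.11/255.15 = 10.11 MJ = 9586 Btu.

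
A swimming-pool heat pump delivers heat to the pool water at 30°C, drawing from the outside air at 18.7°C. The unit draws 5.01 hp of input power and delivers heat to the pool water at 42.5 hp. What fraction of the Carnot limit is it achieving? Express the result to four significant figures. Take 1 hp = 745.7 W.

COP_actual = Q̇_H/Ẇ = 42.50/5.010 = 8.483.
In absolute terms T_C = 291.85 K and T_H = 303.15 K, so ΔT = 11.30 K.
COP_Carnot = T_H/ΔT = 303.15/11.30 = 26.83.
η_II = COP_actual/COP_Carnot = 8.483/26.83 = 0.3162.

0.3162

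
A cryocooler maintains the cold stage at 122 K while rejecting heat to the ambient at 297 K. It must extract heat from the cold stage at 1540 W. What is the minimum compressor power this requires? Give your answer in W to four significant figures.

The reservoir spacing is ΔT = 297 − 122 = 175.0 K.
COP_Carnot = T_C/ΔT = 122.00/175.0 = 0.6971.
Ẇ_min = Q̇/COP_Carnot = 1540/0.6971 = 2209 W.

2209 W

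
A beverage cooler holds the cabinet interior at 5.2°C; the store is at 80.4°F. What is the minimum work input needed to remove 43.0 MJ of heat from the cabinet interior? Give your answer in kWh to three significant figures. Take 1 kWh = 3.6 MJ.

In absolute terms T_C = 278.35 K and T_H = 300.04 K, so ΔT = 21.69 K.
The reversible limit is COP_R = T_C/ΔT = 12.83, so W_min = Q_C/COP = Q_C·ΔT/T_C.
W_min = 43.00 × 21.69/278.35 = 3.351 MJ = 0.9307 kWh.

0.931 kWh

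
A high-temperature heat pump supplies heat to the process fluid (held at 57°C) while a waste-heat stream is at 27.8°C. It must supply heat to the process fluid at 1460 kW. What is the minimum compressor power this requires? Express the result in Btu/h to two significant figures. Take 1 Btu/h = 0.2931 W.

In absolute terms T_C = 300.95 K and T_H = 330.15 K, so ΔT = 29.20 K.
COP_Carnot = T_H/ΔT = 330.15/29.20 = 11.31.
Ẇ_min = Q̇/COP_Carnot = 1460/11.31 = 129.1 kW = 440600 Btu/h.

440000 Btu/h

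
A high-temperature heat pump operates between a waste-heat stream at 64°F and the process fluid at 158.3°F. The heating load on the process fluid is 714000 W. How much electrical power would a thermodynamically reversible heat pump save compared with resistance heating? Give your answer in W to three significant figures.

In absolute terms T_C = 290.93 K and T_H = 343.32 K, so ΔT = 52.39 K.
COP_Carnot = T_H/ΔT = 343.32/52.39 = 6.553.
Resistance heating needs Ẇ_res = Q̇_H = 714000 W; the reversible heat pump needs only Ẇ_hp = Q̇_H/COP = 109000 W.
Saving = 714000 − 109000 = 605000 W.

605000 W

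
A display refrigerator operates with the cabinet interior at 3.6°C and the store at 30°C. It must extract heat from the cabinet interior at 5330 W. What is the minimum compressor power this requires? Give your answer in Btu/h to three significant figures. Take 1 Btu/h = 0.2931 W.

1730 Btu/h

In absolute terms T_C = 276.75 K and T_H = 303.15 K, so ΔT = 26.40 K.
COP_Carnot = T_C/ΔT = 276.75/26.40 = 10.48.
Ẇ_min = Q̇/COP_Carnot = 5330/10.48 = 508.4 W = 1735 Btu/h.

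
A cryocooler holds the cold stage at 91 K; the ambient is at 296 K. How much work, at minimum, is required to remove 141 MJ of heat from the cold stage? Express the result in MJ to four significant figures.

The reservoir spacing is ΔT = 296 − 91 = 205.0 K.
The reversible limit is COP_R = T_C/ΔT = 0.4439, so W_min = Q_C/COP = Q_C·ΔT/T_C.
W_min = 141.0 × 205.0/91.00 = 317.6 MJ.

317.6 MJ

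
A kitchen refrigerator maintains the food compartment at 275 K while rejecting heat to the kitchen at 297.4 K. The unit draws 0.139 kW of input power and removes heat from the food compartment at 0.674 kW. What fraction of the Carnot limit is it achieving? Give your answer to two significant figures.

0.39

COP_actual = Q̇_C/Ẇ = 0.6740/0.1390 = 4.849.
The reservoir spacing is ΔT = 297.4 − 275 = 22.40 K.
COP_Carnot = T_C/ΔT = 275.00/22.40 = 12.28.
η_II = COP_actual/COP_Carnot = 4.849/12.28 = 0.3950.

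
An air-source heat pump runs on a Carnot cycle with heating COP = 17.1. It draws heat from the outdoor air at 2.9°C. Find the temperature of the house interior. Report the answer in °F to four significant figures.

COP_HP = T_H/(T_H − T_C) rearranges to T_H = COP·T_C/(COP − 1).
With T_C = 276.05 K, T_H = 17.1 × 276.05/16.10 = 293.20 K.
Converting, 293.20 K = 68.08°F.

68.08 °F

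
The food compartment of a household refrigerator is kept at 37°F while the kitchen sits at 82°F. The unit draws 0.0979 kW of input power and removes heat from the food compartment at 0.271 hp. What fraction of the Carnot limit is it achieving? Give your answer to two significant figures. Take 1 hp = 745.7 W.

Converting, Q̇_C = 0.2710 hp = 0.2021 kW, so COP_actual = Q̇_C/Ẇ = 0.2021/0.09790 = 2.064.
In absolute terms T_C = 275.93 K and T_H = 300.93 K, so ΔT = 25.00 K.
COP_Carnot = T_C/ΔT = 275.93/25.00 = 11.04.
η_II = COP_actual/COP_Carnot = 2.064/11.04 = 0.1870.

0.19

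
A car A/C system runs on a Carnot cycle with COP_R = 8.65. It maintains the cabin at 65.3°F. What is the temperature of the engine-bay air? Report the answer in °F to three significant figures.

COP_R = T_C/(T_H − T_C) gives T_H − T_C = T_C/COP.
With T_C = 291.65 K, T_H = 291.65 × (1 + 1/8.65) = 325.37 K.
Converting, 325.37 K = 125.99°F.

126 °F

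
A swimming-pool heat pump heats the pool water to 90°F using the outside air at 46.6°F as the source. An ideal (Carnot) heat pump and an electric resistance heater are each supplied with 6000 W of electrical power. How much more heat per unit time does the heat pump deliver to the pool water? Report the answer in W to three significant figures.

In absolute terms T_C = 281.26 K and T_H = 305.37 K, so ΔT = 24.11 K.
COP_Carnot = T_H/ΔT = 305.37/24.11 = 12.67.
The heat pump delivers Q̇_H = COP × Ẇ = 75990 W; the resistance heater delivers Ẇ = 6000 W.
Extra = (COP − 1)·Ẇ = 69990 W.

70000 W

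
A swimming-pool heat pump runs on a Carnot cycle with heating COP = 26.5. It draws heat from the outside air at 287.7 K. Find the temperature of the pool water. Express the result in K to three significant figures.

299 K

COP_HP = T_H/(T_H − T_C) rearranges to T_H = COP·T_C/(COP − 1).
With T_C = 287.70 K, T_H = 26.5 × 287.70/25.50 = 298.98 K.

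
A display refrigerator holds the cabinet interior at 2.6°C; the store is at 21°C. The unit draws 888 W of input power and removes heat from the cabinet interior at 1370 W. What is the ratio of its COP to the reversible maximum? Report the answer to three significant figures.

COP_actual = Q̇_C/Ẇ = 1370/888.0 = 1.543.
In absolute terms T_C = 275.75 K and T_H = 294.15 K, so ΔT = 18.40 K.
COP_Carnot = T_C/ΔT = 275.75/18.40 = 14.99.
η_II = COP_actual/COP_Carnot = 1.543/14.99 = 0.1029.

0.103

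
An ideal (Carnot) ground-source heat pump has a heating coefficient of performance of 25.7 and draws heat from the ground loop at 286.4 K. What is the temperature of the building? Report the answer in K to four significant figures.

COP_HP = T_H/(T_H − T_C) rearranges to T_H = COP·T_C/(COP − 1).
With T_C = 286.40 K, T_H = 25.7 × 286.40/24.70 = 298.00 K.

298.0 K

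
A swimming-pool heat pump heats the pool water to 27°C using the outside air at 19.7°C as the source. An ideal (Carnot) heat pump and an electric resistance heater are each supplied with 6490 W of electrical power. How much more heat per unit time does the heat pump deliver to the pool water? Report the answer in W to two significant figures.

260000 W

In absolute terms T_C = 292.85 K and T_H = 300.15 K, so ΔT = 7.300 K.
COP_Carnot = T_H/ΔT = 300.15/7.300 = 41.12.
The heat pump delivers Q̇_H = COP × Ẇ = 266800 W; the resistance heater delivers Ẇ = 6490 W.
Extra = (COP − 1)·Ẇ = 260400 W.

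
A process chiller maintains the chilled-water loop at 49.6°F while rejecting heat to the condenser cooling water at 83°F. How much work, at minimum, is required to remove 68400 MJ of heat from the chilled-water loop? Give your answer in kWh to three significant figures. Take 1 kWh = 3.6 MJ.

In absolute terms T_C = 282.93 K and T_H = 301.48 K, so ΔT = 18.56 K.
The reversible limit is COP_R = T_C/ΔT = 15.25, so W_min = Q_C/COP = Q_C·ΔT/T_C.
W_min = 68400 × 18.56/282.93 = 4486 MJ = 1246 kWh.

1250 kWh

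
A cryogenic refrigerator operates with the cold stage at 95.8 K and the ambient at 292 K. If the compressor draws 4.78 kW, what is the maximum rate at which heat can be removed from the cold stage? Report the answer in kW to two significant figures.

2.3 kW

The reservoir spacing is ΔT = 292 − 95.8 = 196.2 K.
COP_Carnot = T_C/ΔT = 95.80/196.2 = 0.4883.
Q̇_max = COP_Carnot × Ẇ = 0.4883 × 4.780 kW = 2.334 kW.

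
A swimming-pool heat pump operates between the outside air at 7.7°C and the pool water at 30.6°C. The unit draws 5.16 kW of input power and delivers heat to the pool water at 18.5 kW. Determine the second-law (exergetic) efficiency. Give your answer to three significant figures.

0.270

COP_actual = Q̇_H/Ẇ = 18.50/5.160 = 3.585.
In absolute terms T_C = 280.85 K and T_H = 303.75 K, so ΔT = 22.90 K.
COP_Carnot = T_H/ΔT = 303.75/22.90 = 13.26.
η_II = COP_actual/COP_Carnot = 3.585/13.26 = 0.2703.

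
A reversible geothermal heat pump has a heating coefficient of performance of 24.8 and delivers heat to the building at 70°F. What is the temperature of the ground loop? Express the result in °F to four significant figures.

COP_HP = T_H/(T_H − T_C) gives T_H − T_C = T_H/COP.
With T_H = 294.26 K, T_C = 294.26 × (1 − 1/24.8) = 282.40 K.
Converting, 282.40 K = 48.64°F.

48.64 °F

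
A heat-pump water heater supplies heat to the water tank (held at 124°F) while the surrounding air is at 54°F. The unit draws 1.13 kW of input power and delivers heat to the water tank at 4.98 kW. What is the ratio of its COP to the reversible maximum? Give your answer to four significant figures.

0.5285

COP_actual = Q̇_H/Ẇ = 4.980/1.130 = 4.407.
In absolute terms T_C = 285.37 K and T_H = 324.26 K, so ΔT = 38.89 K.
COP_Carnot = T_H/ΔT = 324.26/38.89 = 8.338.
η_II = COP_actual/COP_Carnot = 4.407/8.338 = 0.5285.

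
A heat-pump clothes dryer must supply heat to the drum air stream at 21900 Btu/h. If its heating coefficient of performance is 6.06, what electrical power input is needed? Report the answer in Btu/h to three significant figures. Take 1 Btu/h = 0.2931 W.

3610 Btu/h

Ẇ = Q̇_H/COP_HP = 21900/6.06 = 3614 Btu/h.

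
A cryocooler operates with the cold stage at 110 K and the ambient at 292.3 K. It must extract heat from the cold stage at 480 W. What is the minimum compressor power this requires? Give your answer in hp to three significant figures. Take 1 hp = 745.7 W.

The reservoir spacing is ΔT = 292.3 − 110 = 182.3 K.
COP_Carnot = T_C/ΔT = 110.00/182.3 = 0.6034.
Ẇ_min = Q̇/COP_Carnot = 480.0/0.6034 = 795.5 W = 1.067 hp.

1.07 hp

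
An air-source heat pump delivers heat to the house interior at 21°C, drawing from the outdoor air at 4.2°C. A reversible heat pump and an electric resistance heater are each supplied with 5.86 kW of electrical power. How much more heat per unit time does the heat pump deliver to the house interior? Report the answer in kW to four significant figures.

96.74 kW

In absolute terms T_C = 277.35 K and T_H = 294.15 K, so ΔT = 16.80 K.
COP_Carnot = T_H/ΔT = 294.15/16.80 = 17.51.
The heat pump delivers Q̇_H = COP × Ẇ = 102.6 kW; the resistance heater delivers Ẇ = 5.860 kW.
Extra = (COP − 1)·Ẇ = 96.74 kW.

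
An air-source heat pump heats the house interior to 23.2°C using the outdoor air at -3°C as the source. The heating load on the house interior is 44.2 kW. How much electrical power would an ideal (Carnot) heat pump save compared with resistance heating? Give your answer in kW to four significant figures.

40.29 kW

In absolute terms T_C = 270.15 K and T_H = 296.35 K, so ΔT = 26.20 K.
COP_Carnot = T_H/ΔT = 296.35/26.20 = 11.31.
Resistance heating needs Ẇ_res = Q̇_H = 44.20 kW; the reversible heat pump needs only Ẇ_hp = Q̇_H/COP = 3.908 kW.
Saving = 44.20 − 3.908 = 40.29 kW.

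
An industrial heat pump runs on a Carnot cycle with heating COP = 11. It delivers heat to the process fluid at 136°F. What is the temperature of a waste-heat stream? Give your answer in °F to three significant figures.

COP_HP = T_H/(T_H − T_C) gives T_H − T_C = T_H/COP.
With T_H = 330.93 K, T_C = 330.93 × (1 − 1/11) = 300.84 K.
Converting, 300.84 K = 81.85°F.

81.8 °F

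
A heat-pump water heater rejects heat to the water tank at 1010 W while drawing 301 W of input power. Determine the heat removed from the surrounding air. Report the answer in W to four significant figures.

709.0 W

For a cyclic device the first law requires Q̇_H = Q̇_C + Ẇ.
Q̇_C = Q̇_H − Ẇ = 709.0 W.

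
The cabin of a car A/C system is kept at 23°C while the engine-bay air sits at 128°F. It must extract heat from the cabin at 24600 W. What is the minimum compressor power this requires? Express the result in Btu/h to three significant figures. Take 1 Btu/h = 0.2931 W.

8600 Btu/h

In absolute terms T_C = 296.15 K and T_H = 326.48 K, so ΔT = 30.33 K.
COP_Carnot = T_C/ΔT = 296.15/30.33 = 9.763.
Ẇ_min = Q̇/COP_Carnot = 24600/9.763 = 2520 W = 8597 Btu/h.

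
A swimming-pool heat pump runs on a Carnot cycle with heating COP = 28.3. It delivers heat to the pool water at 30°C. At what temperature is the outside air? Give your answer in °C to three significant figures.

19.3 °C

COP_HP = T_H/(T_H − T_C) gives T_H − T_C = T_H/COP.
With T_H = 303.15 K, T_C = 303.15 × (1 − 1/28.3) = 292.44 K.
Converting, 292.44 K = 19.29°C.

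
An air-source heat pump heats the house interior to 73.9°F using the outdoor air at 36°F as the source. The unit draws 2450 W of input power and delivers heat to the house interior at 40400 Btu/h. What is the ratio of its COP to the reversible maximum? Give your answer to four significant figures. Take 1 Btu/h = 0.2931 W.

Converting, Q̇_H = 40400 Btu/h = 11840 W, so COP_actual = Q̇_H/Ẇ = 11840/2450 = 4.833.
In absolute terms T_C = 275.37 K and T_H = 296.43 K, so ΔT = 21.06 K.
COP_Carnot = T_H/ΔT = 296.43/21.06 = 14.08.
η_II = COP_actual/COP_Carnot = 4.833/14.08 = 0.3433.

0.3433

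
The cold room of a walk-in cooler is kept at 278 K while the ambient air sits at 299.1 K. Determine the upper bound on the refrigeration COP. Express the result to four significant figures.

The reservoir spacing is ΔT = 299.1 − 278 = 21.10 K.
For a reversible cycle, COP_Carnot = T_C/ΔT = 278.00/21.10 = 13.18.

13.18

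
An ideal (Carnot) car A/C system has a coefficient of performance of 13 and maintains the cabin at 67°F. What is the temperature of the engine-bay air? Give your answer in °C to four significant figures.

41.95 °C

COP_R = T_C/(T_H − T_C) gives T_H − T_C = T_C/COP.
With T_C = 292.59 K, T_H = 292.59 × (1 + 1/13) = 315.10 K.
Converting, 315.10 K = 41.95°C.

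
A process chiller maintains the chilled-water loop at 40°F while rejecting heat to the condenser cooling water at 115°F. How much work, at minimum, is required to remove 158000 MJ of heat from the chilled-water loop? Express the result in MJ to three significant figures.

23700 MJ

In absolute terms T_C = 277.59 K and T_H = 319.26 K, so ΔT = 41.67 K.
The reversible limit is COP_R = T_C/ΔT = 6.662, so W_min = Q_C/COP = Q_C·ΔT/T_C.
W_min = 158000 × 41.67/277.59 = 23720 MJ.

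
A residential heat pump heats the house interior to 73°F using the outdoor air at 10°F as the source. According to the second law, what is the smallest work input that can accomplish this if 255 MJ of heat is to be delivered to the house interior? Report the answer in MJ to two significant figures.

30 MJ

In absolute terms T_C = 260.93 K and T_H = 295.93 K, so ΔT = 35.00 K.
The reversible limit is COP_HP = T_H/ΔT = 8.455, so W_min = Q_H/COP = Q_H·ΔT/T_H.
W_min = 255.0 × 35.00/295.93 = 30.16 MJ.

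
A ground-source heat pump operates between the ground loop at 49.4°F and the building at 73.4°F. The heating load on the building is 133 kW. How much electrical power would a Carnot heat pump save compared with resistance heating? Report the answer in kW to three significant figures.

In absolute terms T_C = 282.82 K and T_H = 296.15 K, so ΔT = 13.33 K.
COP_Carnot = T_H/ΔT = 296.15/13.33 = 22.21.
Resistance heating needs Ẇ_res = Q̇_H = 133.0 kW; the reversible heat pump needs only Ẇ_hp = Q̇_H/COP = 5.988 kW.
Saving = 133.0 − 5.988 = 127.0 kW.

127 kW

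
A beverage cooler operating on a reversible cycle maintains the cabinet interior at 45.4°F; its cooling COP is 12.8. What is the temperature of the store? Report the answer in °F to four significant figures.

COP_R = T_C/(T_H − T_C) gives T_H − T_C = T_C/COP.
With T_C = 280.59 K, T_H = 280.59 × (1 + 1/12.8) = 302.52 K.
Converting, 302.52 K = 84.86°F.

84.86 °F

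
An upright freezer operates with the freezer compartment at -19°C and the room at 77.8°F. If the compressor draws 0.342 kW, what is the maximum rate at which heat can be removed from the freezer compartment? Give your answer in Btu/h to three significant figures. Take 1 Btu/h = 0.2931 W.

In absolute terms T_C = 254.15 K and T_H = 298.59 K, so ΔT = 44.44 K.
COP_Carnot = T_C/ΔT = 254.15/44.44 = 5.718.
Q̇_max = COP_Carnot × Ẇ = 5.718 × 0.3420 kW = 1.956 kW = 6672 Btu/h.

6670 Btu/h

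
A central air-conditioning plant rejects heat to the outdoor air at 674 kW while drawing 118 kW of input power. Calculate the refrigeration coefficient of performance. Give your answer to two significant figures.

4.7

The first law gives Q̇_H = Q̇_C + Ẇ, so the three rates are Q̇_C = 556.0, Q̇_H = 674.0, Ẇ = 118.0 kW.
COP_R = Q̇_C/Ẇ = 556.0/118.0 = 4.712.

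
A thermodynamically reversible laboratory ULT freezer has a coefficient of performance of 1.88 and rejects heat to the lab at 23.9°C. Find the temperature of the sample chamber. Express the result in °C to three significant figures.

-79.2 °C

For a Carnot refrigerator COP_R = T_C/(T_H − T_C), so T_C = COP·T_H/(1 + COP).
With T_H = 297.05 K, T_C = 1.88 × 297.05/2.880 = 193.91 K.
Converting, 193.91 K = -79.24°C.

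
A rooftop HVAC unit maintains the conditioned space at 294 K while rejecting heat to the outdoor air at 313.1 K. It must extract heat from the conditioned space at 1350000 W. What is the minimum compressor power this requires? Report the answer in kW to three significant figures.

The reservoir spacing is ΔT = 313.1 − 294 = 19.10 K.
COP_Carnot = T_C/ΔT = 294.00/19.10 = 15.39.
Ẇ_min = Q̇/COP_Carnot = 1350000/15.39 = 87700 W = 87.70 kW.

87.7 kW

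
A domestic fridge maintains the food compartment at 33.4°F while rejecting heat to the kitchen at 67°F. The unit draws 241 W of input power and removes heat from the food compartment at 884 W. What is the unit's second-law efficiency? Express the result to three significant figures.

0.250

COP_actual = Q̇_C/Ẇ = 884.0/241.0 = 3.668.
In absolute terms T_C = 273.93 K and T_H = 292.59 K, so ΔT = 18.67 K.
COP_Carnot = T_C/ΔT = 273.93/18.67 = 14.67.
η_II = COP_actual/COP_Carnot = 3.668/14.67 = 0.2500.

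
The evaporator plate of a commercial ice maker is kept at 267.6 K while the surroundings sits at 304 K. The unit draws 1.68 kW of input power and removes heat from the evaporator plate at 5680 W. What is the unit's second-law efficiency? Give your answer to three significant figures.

Converting, Q̇_C = 5680 W = 5.680 kW, so COP_actual = Q̇_C/Ẇ = 5.680/1.680 = 3.381.
The reservoir spacing is ΔT = 304 − 267.6 = 36.40 K.
COP_Carnot = T_C/ΔT = 267.60/36.40 = 7.352.
η_II = COP_actual/COP_Carnot = 3.381/7.352 = 0.4599.

0.460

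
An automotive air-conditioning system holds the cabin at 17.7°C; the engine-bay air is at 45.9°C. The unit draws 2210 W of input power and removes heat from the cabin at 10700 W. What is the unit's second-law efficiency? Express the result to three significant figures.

0.469

COP_actual = Q̇_C/Ẇ = 10700/2210 = 4.842.
In absolute terms T_C = 290.85 K and T_H = 319.05 K, so ΔT = 28.20 K.
COP_Carnot = T_C/ΔT = 290.85/28.20 = 10.31.
η_II = COP_actual/COP_Carnot = 4.842/10.31 = 0.4694.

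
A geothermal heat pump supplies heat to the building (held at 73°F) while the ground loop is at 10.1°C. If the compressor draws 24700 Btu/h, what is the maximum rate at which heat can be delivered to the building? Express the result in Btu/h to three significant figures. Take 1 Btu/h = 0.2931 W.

In absolute terms T_C = 283.25 K and T_H = 295.93 K, so ΔT = 12.68 K.
COP_Carnot = T_H/ΔT = 295.93/12.68 = 23.34.
Q̇_max = COP_Carnot × Ẇ = 23.34 × 24700 Btu/h = 576600 Btu/h.

577000 Btu/h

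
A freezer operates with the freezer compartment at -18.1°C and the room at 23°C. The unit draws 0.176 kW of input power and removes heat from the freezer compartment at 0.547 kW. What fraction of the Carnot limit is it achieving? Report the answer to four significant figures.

COP_actual = Q̇_C/Ẇ = 0.5470/0.1760 = 3.108.
In absolute terms T_C = 255.05 K and T_H = 296.15 K, so ΔT = 41.10 K.
COP_Carnot = T_C/ΔT = 255.05/41.10 = 6.206.
η_II = COP_actual/COP_Carnot = 3.108/6.206 = 0.5008.

0.5008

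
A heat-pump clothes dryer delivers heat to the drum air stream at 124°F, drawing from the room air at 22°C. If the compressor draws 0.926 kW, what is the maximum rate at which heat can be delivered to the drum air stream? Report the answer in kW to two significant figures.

In absolute terms T_C = 295.15 K and T_H = 324.26 K, so ΔT = 29.11 K.
COP_Carnot = T_H/ΔT = 324.26/29.11 = 11.14.
Q̇_max = COP_Carnot × Ẇ = 11.14 × 0.9260 kW = 10.31 kW.

10 kW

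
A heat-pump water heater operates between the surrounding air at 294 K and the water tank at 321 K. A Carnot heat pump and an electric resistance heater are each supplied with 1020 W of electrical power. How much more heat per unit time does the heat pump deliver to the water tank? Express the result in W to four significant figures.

The reservoir spacing is ΔT = 321 − 294 = 27.00 K.
COP_Carnot = T_H/ΔT = 321.00/27.00 = 11.89.
The heat pump delivers Q̇_H = COP × Ẇ = 12130 W; the resistance heater delivers Ẇ = 1020 W.
Extra = (COP − 1)·Ẇ = 11110 W.

11110 W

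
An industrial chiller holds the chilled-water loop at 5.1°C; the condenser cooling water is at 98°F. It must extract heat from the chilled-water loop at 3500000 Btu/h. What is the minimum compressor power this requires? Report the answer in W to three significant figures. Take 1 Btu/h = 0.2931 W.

116000 W

In absolute terms T_C = 278.25 K and T_H = 309.82 K, so ΔT = 31.57 K.
COP_Carnot = T_C/ΔT = 278.25/31.57 = 8.815.
Ẇ_min = Q̇/COP_Carnot = 3500000/8.815 = 397100 Btu/h = 116400 W.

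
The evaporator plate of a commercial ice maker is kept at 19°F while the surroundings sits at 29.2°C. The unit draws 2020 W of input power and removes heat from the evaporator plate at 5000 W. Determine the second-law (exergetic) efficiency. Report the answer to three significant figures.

0.339

COP_actual = Q̇_C/Ẇ = 5000/2020 = 2.475.
In absolute terms T_C = 265.93 K and T_H = 302.35 K, so ΔT = 36.42 K.
COP_Carnot = T_C/ΔT = 265.93/36.42 = 7.301.
η_II = COP_actual/COP_Carnot = 2.475/7.301 = 0.3390.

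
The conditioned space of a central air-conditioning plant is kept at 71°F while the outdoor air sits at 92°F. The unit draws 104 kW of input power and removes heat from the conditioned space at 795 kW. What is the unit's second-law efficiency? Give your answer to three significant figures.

0.303

COP_actual = Q̇_C/Ẇ = 795.0/104.0 = 7.644.
In absolute terms T_C = 294.82 K and T_H = 306.48 K, so ΔT = 11.67 K.
COP_Carnot = T_C/ΔT = 294.82/11.67 = 25.27.
η_II = COP_actual/COP_Carnot = 7.644/25.27 = 0.3025.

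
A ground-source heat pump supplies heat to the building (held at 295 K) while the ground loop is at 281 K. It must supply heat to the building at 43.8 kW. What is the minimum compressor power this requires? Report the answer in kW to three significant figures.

The reservoir spacing is ΔT = 295 − 281 = 14.00 K.
COP_Carnot = T_H/ΔT = 295.00/14.00 = 21.07.
Ẇ_min = Q̇/COP_Carnot = 43.80/21.07 = 2.079 kW.

2.08 kW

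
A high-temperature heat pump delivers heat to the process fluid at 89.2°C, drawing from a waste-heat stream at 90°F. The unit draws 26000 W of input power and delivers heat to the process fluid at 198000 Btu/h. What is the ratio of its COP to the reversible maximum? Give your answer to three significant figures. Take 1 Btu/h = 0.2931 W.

0.351

Converting, Q̇_H = 198000 Btu/h = 58030 W, so COP_actual = Q̇_H/Ẇ = 58030/26000 = 2.232.
In absolute terms T_C = 305.37 K and T_H = 362.35 K, so ΔT = 56.98 K.
COP_Carnot = T_H/ΔT = 362.35/56.98 = 6.359.
η_II = COP_actual/COP_Carnot = 2.232/6.359 = 0.3510.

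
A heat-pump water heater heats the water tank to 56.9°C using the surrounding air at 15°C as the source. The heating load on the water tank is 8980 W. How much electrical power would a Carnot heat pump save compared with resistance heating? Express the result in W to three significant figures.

7840 W

In absolute terms T_C = 288.15 K and T_H = 330.05 K, so ΔT = 41.90 K.
COP_Carnot = T_H/ΔT = 330.05/41.90 = 7.877.
Resistance heating needs Ẇ_res = Q̇_H = 8980 W; the reversible heat pump needs only Ẇ_hp = Q̇_H/COP = 1140 W.
Saving = 8980 − 1140 = 7840 W.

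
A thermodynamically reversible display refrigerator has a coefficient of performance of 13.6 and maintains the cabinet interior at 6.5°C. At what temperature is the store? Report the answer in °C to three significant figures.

27.1 °C

COP_R = T_C/(T_H − T_C) gives T_H − T_C = T_C/COP.
With T_C = 279.65 K, T_H = 279.65 × (1 + 1/13.6) = 300.21 K.
Converting, 300.21 K = 27.06°C.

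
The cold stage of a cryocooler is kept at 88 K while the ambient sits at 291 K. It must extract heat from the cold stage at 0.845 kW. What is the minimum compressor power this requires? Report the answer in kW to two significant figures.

The reservoir spacing is ΔT = 291 − 88 = 203.0 K.
COP_Carnot = T_C/ΔT = 88.00/203.0 = 0.4335.
Ẇ_min = Q̇/COP_Carnot = 0.8450/0.4335 = 1.949 kW.

1.9 kW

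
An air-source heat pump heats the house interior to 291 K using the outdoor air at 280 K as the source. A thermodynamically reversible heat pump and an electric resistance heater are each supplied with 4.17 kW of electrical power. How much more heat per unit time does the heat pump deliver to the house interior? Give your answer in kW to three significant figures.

The reservoir spacing is ΔT = 291 − 280 = 11.00 K.
COP_Carnot = T_H/ΔT = 291.00/11.00 = 26.45.
The heat pump delivers Q̇_H = COP × Ẇ = 110.3 kW; the resistance heater delivers Ẇ = 4.170 kW.
Extra = (COP − 1)·Ẇ = 106.1 kW.

106 kW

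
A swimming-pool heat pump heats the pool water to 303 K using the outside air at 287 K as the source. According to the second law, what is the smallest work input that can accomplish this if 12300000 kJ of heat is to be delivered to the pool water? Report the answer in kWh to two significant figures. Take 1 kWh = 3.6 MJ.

The reservoir spacing is ΔT = 303 − 287 = 16.00 K.
The reversible limit is COP_HP = T_H/ΔT = 18.94, so W_min = Q_H/COP = Q_H·ΔT/T_H.
W_min = 12300000 × 16.00/303.00 = 649500 kJ = 180.4 kWh.

180 kWh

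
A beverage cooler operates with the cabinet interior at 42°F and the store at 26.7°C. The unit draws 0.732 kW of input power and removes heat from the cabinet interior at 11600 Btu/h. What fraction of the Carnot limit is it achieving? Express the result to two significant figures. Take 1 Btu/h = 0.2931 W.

0.35

Converting, Q̇_C = 11600 Btu/h = 3.400 kW, so COP_actual = Q̇_C/Ẇ = 3.400/0.7320 = 4.645.
In absolute terms T_C = 278.71 K and T_H = 299.85 K, so ΔT = 21.14 K.
COP_Carnot = T_C/ΔT = 278.71/21.14 = 13.18.
η_II = COP_actual/COP_Carnot = 4.645/13.18 = 0.3524.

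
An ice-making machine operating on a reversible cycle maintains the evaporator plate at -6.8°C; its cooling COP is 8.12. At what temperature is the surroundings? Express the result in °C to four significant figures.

COP_R = T_C/(T_H − T_C) gives T_H − T_C = T_C/COP.
With T_C = 266.35 K, T_H = 266.35 × (1 + 1/8.12) = 299.15 K.
Converting, 299.15 K = 26.00°C.

26.00 °C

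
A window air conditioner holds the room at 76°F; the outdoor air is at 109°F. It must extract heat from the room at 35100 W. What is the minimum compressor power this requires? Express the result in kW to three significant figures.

2.16 kW

In absolute terms T_C = 297.59 K and T_H = 315.93 K, so ΔT = 18.33 K.
COP_Carnot = T_C/ΔT = 297.59/18.33 = 16.23.
Ẇ_min = Q̇/COP_Carnot = 35100/16.23 = 2162 W = 2.162 kW.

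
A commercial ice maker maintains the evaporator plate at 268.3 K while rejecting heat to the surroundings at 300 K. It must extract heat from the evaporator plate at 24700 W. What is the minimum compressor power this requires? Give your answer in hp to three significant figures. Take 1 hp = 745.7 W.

The reservoir spacing is ΔT = 300 − 268.3 = 31.70 K.
COP_Carnot = T_C/ΔT = 268.30/31.70 = 8.464.
Ẇ_min = Q̇/COP_Carnot = 24700/8.464 = 2918 W = 3.914 hp.

3.91 hp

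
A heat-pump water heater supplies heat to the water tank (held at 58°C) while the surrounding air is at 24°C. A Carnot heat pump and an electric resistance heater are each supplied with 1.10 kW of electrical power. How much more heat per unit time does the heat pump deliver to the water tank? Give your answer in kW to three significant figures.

9.61 kW

In absolute terms T_C = 297.15 K and T_H = 331.15 K, so ΔT = 34.00 K.
COP_Carnot = T_H/ΔT = 331.15/34.00 = 9.740.
The heat pump delivers Q̇_H = COP × Ẇ = 10.71 kW; the resistance heater delivers Ẇ = 1.100 kW.
Extra = (COP − 1)·Ẇ = 9.614 kW.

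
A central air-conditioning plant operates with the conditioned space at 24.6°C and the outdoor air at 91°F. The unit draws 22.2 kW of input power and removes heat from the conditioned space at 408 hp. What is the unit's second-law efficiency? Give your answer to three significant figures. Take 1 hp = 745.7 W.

0.376

Converting, Q̇_C = 408.0 hp = 304.2 kW, so COP_actual = Q̇_C/Ẇ = 304.2/22.20 = 13.70.
In absolute terms T_C = 297.75 K and T_H = 305.93 K, so ΔT = 8.178 K.
COP_Carnot = T_C/ΔT = 297.75/8.178 = 36.41.
η_II = COP_actual/COP_Carnot = 13.70/36.41 = 0.3764.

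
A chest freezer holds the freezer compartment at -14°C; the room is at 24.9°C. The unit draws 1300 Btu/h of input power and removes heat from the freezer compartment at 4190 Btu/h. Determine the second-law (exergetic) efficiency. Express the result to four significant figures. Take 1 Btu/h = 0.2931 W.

0.4838

COP_actual = Q̇_C/Ẇ = 4190/1300 = 3.223.
In absolute terms T_C = 259.15 K and T_H = 298.05 K, so ΔT = 38.90 K.
COP_Carnot = T_C/ΔT = 259.15/38.90 = 6.662.
η_II = COP_actual/COP_Carnot = 3.223/6.662 = 0.4838.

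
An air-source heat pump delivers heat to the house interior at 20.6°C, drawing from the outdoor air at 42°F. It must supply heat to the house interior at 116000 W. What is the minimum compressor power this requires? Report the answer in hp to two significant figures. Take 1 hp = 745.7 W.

8.0 hp

In absolute terms T_C = 278.71 K and T_H = 293.75 K, so ΔT = 15.04 K.
COP_Carnot = T_H/ΔT = 293.75/15.04 = 19.53.
Ẇ_min = Q̇/COP_Carnot = 116000/19.53 = 5941 W = 7.967 hp.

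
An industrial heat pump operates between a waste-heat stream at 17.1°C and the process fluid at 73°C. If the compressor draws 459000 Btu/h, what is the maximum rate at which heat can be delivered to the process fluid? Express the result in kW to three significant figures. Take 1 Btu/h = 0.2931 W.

833 kW

In absolute terms T_C = 290.25 K and T_H = 346.15 K, so ΔT = 55.90 K.
COP_Carnot = T_H/ΔT = 346.15/55.90 = 6.192.
Q̇_max = COP_Carnot × Ẇ = 6.192 × 459000 Btu/h = 2842000 Btu/h = 833.1 kW.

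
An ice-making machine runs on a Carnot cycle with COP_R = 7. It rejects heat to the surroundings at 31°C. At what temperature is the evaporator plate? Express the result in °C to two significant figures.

-7.0 °C

For a Carnot refrigerator COP_R = T_C/(T_H − T_C), so T_C = COP·T_H/(1 + COP).
With T_H = 304.15 K, T_C = 7 × 304.15/8.000 = 266.13 K.
Converting, 266.13 K = -7.02°C.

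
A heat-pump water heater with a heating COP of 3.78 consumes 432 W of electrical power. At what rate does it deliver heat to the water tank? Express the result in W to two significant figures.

1600 W

Q̇_H = COP_HP × Ẇ = 3.78 × 432.0 = 1633 W.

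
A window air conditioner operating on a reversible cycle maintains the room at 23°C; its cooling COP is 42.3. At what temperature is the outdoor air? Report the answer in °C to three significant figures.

30.0 °C

COP_R = T_C/(T_H − T_C) gives T_H − T_C = T_C/COP.
With T_C = 296.15 K, T_H = 296.15 × (1 + 1/42.3) = 303.15 K.
Converting, 303.15 K = 30.00°C.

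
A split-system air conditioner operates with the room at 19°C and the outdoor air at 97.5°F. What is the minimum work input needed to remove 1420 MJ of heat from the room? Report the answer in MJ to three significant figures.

84.5 MJ

In absolute terms T_C = 292.15 K and T_H = 309.54 K, so ΔT = 17.39 K.
The reversible limit is COP_R = T_C/ΔT = 16.80, so W_min = Q_C/COP = Q_C·ΔT/T_C.
W_min = 1420 × 17.39/292.15 = 84.52 MJ.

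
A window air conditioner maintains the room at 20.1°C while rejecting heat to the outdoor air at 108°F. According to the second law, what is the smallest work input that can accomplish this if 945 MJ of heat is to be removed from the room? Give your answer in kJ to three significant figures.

71300 kJ

In absolute terms T_C = 293.25 K and T_H = 315.37 K, so ΔT = 22.12 K.
The reversible limit is COP_R = T_C/ΔT = 13.26, so W_min = Q_C/COP = Q_C·ΔT/T_C.
W_min = 945.0 × 22.12/293.25 = 71.29 MJ = 71290 kJ.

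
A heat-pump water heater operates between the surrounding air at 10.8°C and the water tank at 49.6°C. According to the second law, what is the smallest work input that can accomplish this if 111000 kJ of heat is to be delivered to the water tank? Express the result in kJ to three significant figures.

13300 kJ

In absolute terms T_C = 283.95 K and T_H = 322.75 K, so ΔT = 38.80 K.
The reversible limit is COP_HP = T_H/ΔT = 8.318, so W_min = Q_H/COP = Q_H·ΔT/T_H.
W_min = 111000 × 38.80/322.75 = 13340 kJ.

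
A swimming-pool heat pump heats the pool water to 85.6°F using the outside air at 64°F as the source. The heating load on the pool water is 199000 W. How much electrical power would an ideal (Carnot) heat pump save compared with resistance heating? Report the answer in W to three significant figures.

191000 W

In absolute terms T_C = 290.93 K and T_H = 302.93 K, so ΔT = 12.00 K.
COP_Carnot = T_H/ΔT = 302.93/12.00 = 25.24.
Resistance heating needs Ẇ_res = Q̇_H = 199000 W; the reversible heat pump needs only Ẇ_hp = Q̇_H/COP = 7883 W.
Saving = 199000 − 7883 = 191100 W.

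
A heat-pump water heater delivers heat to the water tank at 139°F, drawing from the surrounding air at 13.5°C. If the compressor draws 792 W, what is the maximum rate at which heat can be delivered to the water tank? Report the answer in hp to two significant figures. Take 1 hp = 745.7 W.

In absolute terms T_C = 286.65 K and T_H = 332.59 K, so ΔT = 45.94 K.
COP_Carnot = T_H/ΔT = 332.59/45.94 = 7.239.
Q̇_max = COP_Carnot × Ẇ = 7.239 × 792.0 W = 5733 W = 7.689 hp.

7.7 hp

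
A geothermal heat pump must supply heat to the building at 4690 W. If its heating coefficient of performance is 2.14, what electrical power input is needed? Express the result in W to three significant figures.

2190 W

Ẇ = Q̇_H/COP_HP = 4690/2.14 = 2192 W.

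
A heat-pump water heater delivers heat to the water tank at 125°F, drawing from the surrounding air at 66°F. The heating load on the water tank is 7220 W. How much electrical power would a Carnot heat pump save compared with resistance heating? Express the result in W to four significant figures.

6491 W

In absolute terms T_C = 292.04 K and T_H = 324.82 K, so ΔT = 32.78 K.
COP_Carnot = T_H/ΔT = 324.82/32.78 = 9.910.
Resistance heating needs Ẇ_res = Q̇_H = 7220 W; the reversible heat pump needs only Ẇ_hp = Q̇_H/COP = 728.6 W.
Saving = 7220 − 728.6 = 6491 W.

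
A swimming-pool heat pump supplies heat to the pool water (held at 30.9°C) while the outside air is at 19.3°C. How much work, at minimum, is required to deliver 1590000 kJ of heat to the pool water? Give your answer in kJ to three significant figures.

In absolute terms T_C = 292.45 K and T_H = 304.05 K, so ΔT = 11.60 K.
The reversible limit is COP_HP = T_H/ΔT = 26.21, so W_min = Q_H/COP = Q_H·ΔT/T_H.
W_min = 1590000 × 11.60/304.05 = 60660 kJ.

60700 kJ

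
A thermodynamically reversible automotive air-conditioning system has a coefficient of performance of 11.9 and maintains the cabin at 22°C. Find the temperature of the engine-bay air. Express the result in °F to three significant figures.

COP_R = T_C/(T_H − T_C) gives T_H − T_C = T_C/COP.
With T_C = 295.15 K, T_H = 295.15 × (1 + 1/11.9) = 319.95 K.
Converting, 319.95 K = 116.24°F.

116 °F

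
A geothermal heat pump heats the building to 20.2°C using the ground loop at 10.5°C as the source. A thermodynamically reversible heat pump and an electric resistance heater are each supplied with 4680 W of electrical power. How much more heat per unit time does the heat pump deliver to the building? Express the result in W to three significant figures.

137000 W

In absolute terms T_C = 283.65 K and T_H = 293.35 K, so ΔT = 9.700 K.
COP_Carnot = T_H/ΔT = 293.35/9.700 = 30.24.
The heat pump delivers Q̇_H = COP × Ẇ = 141500 W; the resistance heater delivers Ẇ = 4680 W.
Extra = (COP − 1)·Ẇ = 136900 W.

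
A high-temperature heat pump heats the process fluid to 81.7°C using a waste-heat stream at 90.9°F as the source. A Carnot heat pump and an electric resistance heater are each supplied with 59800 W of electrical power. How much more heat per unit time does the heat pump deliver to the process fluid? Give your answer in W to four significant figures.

In absolute terms T_C = 305.87 K and T_H = 354.85 K, so ΔT = 48.98 K.
COP_Carnot = T_H/ΔT = 354.85/48.98 = 7.245.
The heat pump delivers Q̇_H = COP × Ẇ = 433300 W; the resistance heater delivers Ẇ = 59800 W.
Extra = (COP − 1)·Ẇ = 373500 W.

373500 W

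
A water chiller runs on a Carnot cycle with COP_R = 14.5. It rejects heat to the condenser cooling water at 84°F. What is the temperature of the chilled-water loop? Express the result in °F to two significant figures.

For a Carnot refrigerator COP_R = T_C/(T_H − T_C), so T_C = COP·T_H/(1 + COP).
With T_H = 302.04 K, T_C = 14.5 × 302.04/15.50 = 282.55 K.
Converting, 282.55 K = 48.92°F.

49 °F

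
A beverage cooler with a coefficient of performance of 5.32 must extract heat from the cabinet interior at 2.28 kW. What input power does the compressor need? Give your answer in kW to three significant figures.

Ẇ = Q̇_C/COP = 2.280/5.32 = 0.4286 kW.

0.429 kW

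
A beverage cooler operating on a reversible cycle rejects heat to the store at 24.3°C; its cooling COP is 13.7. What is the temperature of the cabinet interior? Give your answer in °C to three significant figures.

4.07 °C

For a Carnot refrigerator COP_R = T_C/(T_H − T_C), so T_C = COP·T_H/(1 + COP).
With T_H = 297.45 K, T_C = 13.7 × 297.45/14.70 = 277.22 K.
Converting, 277.22 K = 4.07°C.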